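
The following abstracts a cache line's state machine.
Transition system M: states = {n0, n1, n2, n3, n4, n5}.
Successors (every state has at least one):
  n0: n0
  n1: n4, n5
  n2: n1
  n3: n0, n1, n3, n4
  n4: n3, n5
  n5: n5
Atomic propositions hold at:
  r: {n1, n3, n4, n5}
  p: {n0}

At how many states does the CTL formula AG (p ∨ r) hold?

5

Sat(p ∨ r) = {n0, n1, n3, n4, n5}
AG (p ∨ r): greatest fixpoint, start Z0 = {n0, n1, n3, n4, n5}, keep only states in Sat with every successor in Z. Already a fixed point.
Sat(AG (p ∨ r)) = {n0, n1, n3, n4, n5}
|Sat(AG (p ∨ r))| = |{n0, n1, n3, n4, n5}| = 5.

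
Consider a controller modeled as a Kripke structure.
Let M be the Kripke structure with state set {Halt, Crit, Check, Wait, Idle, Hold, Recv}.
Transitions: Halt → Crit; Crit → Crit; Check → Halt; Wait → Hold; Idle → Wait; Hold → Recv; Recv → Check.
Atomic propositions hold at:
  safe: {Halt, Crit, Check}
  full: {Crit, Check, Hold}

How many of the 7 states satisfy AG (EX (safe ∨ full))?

4

Sat(safe ∨ full) = {Halt, Crit, Check, Hold}
Sat(EX (safe ∨ full)) = {s : some successor in {Halt, Crit, Check, Hold}} = {Halt, Crit, Check, Wait, Recv}
AG (EX (safe ∨ full)): greatest fixpoint, start Z0 = {Halt, Crit, Check, Wait, Recv}, keep only states in Sat with every successor in Z. Z1 = {Halt, Crit, Check, Recv}; fixed.
Sat(AG (EX (safe ∨ full))) = {Halt, Crit, Check, Recv}
|Sat(AG (EX (safe ∨ full)))| = |{Halt, Crit, Check, Recv}| = 4.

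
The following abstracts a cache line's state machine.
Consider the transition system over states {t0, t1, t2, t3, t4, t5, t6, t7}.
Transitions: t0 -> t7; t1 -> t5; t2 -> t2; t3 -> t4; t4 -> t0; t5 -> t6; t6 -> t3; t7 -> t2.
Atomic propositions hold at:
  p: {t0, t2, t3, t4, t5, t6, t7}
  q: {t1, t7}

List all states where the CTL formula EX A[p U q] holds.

A[p U q]: least fixpoint, start Z0 = Sat(q) = {t1, t7}, add states in Sat(p) with every successor in Z. Z1 = {t0, t1, t7}; Z2 = {t0, t1, t4, t7}; Z3 = {t0, t1, t3, t4, t7}; Z4 = {t0, t1, t3, t4, t6, t7}; Z5 = {t0, t1, t3, t4, t5, t6, t7}; fixed.
Sat(A[p U q]) = {t0, t1, t3, t4, t5, t6, t7}
Sat(EX A[p U q]) = {s : some successor in {t0, t1, t3, t4, t5, t6, t7}} = {t0, t1, t3, t4, t5, t6}

{t0, t1, t3, t4, t5, t6}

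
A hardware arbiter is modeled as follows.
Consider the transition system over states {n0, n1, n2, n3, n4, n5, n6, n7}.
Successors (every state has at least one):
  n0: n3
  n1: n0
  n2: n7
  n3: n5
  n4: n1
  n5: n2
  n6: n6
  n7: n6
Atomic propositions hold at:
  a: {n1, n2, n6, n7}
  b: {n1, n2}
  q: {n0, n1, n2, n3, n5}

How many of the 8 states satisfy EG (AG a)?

AG a: greatest fixpoint, start Z0 = {n1, n2, n6, n7}, keep only states in Sat with every successor in Z. Z1 = {n2, n6, n7}; fixed.
Sat(AG a) = {n2, n6, n7}
EG (AG a): greatest fixpoint, start Z0 = {n2, n6, n7}, keep only states in Sat with some successor in Z. Already a fixed point.
Sat(EG (AG a)) = {n2, n6, n7}
|Sat(EG (AG a))| = |{n2, n6, n7}| = 3.

3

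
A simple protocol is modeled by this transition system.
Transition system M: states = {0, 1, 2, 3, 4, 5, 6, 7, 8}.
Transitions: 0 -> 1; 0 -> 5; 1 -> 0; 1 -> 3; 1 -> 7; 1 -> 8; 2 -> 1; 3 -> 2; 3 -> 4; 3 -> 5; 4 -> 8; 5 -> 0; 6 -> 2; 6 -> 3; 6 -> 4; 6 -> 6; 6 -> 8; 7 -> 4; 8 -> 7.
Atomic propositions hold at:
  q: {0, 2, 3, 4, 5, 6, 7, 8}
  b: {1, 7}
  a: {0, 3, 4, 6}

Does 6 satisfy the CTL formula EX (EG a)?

Yes

EG a: greatest fixpoint, start Z0 = {0, 3, 4, 6}, keep only states in Sat with some successor in Z. Z1 = {3, 6}; Z2 = {6}; fixed.
Sat(EG a) = {6}
Sat(EX (EG a)) = {s : some successor in {6}} = {6}
6 ∈ Sat(EX (EG a)) = {6}, so the formula holds at 6.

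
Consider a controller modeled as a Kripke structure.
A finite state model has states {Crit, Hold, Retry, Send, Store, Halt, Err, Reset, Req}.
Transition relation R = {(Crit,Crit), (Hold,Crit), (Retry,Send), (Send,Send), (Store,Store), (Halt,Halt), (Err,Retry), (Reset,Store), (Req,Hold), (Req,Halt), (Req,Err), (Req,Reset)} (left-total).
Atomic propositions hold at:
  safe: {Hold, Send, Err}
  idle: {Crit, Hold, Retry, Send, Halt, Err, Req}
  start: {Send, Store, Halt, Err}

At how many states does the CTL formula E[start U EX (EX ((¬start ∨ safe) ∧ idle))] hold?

Sat(¬start) = {Crit, Hold, Retry, Reset, Req}
Sat(¬start ∨ safe) = {Crit, Hold, Retry, Send, Err, Reset, Req}
Sat((¬start ∨ safe) ∧ idle) = {Crit, Hold, Retry, Send, Err, Req}
Sat(EX ((¬start ∨ safe) ∧ idle)) = {s : some successor in {Crit, Hold, Retry, Send, Err, Req}} = {Crit, Hold, Retry, Send, Err, Req}
Sat(EX (EX ((¬start ∨ safe) ∧ idle))) = {s : some successor in {Crit, Hold, Retry, Send, Err, Req}} = {Crit, Hold, Retry, Send, Err, Req}
E[start U EX (EX ((¬start ∨ safe) ∧ idle))]: least fixpoint, start Z0 = Sat(EX (EX ((¬start ∨ safe) ∧ idle))) = {Crit, Hold, Retry, Send, Err, Req}, add states in Sat(start) with some successor in Z. Already a fixed point.
Sat(E[start U EX (EX ((¬start ∨ safe) ∧ idle))]) = {Crit, Hold, Retry, Send, Err, Req}
|Sat(E[start U EX (EX ((¬start ∨ safe) ∧ idle))])| = |{Crit, Hold, Retry, Send, Err, Req}| = 6.

6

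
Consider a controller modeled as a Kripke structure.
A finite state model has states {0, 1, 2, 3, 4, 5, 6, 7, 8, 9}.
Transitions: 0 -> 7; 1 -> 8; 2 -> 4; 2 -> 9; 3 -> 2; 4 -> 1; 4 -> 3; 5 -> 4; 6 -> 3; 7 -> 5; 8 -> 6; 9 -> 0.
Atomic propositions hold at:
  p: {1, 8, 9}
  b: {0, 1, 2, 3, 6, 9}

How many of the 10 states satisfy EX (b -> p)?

6

Sat(b -> p) = {1, 4, 5, 7, 8, 9}
Sat(EX (b -> p)) = {s : some successor in {1, 4, 5, 7, 8, 9}} = {0, 1, 2, 4, 5, 7}
|Sat(EX (b -> p))| = |{0, 1, 2, 4, 5, 7}| = 6.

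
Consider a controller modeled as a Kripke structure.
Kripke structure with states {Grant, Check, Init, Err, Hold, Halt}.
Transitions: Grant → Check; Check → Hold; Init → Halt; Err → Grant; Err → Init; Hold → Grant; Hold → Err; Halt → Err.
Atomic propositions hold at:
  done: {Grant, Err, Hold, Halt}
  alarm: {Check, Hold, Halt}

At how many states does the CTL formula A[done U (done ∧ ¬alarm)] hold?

Sat(¬alarm) = {Grant, Init, Err}
Sat(done ∧ ¬alarm) = {Grant, Err}
A[done U (done ∧ ¬alarm)]: least fixpoint, start Z0 = Sat((done ∧ ¬alarm)) = {Grant, Err}, add states in Sat(done) with every successor in Z. Z1 = {Grant, Err, Hold, Halt}; fixed.
Sat(A[done U (done ∧ ¬alarm)]) = {Grant, Err, Hold, Halt}
|Sat(A[done U (done ∧ ¬alarm)])| = |{Grant, Err, Hold, Halt}| = 4.

4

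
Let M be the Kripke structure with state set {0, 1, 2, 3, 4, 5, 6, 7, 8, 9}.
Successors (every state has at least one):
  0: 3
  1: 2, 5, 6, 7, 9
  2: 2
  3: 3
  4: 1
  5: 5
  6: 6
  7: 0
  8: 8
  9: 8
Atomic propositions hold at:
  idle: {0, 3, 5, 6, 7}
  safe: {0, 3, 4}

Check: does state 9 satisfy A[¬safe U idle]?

Sat(¬safe) = {1, 2, 5, 6, 7, 8, 9}
A[¬safe U idle]: least fixpoint, start Z0 = Sat(idle) = {0, 3, 5, 6, 7}, add states in Sat(¬safe) with every successor in Z. Already a fixed point.
Sat(A[¬safe U idle]) = {0, 3, 5, 6, 7}
9 ∉ Sat(A[¬safe U idle]) = {0, 3, 5, 6, 7}, so the formula does not hold at 9.

No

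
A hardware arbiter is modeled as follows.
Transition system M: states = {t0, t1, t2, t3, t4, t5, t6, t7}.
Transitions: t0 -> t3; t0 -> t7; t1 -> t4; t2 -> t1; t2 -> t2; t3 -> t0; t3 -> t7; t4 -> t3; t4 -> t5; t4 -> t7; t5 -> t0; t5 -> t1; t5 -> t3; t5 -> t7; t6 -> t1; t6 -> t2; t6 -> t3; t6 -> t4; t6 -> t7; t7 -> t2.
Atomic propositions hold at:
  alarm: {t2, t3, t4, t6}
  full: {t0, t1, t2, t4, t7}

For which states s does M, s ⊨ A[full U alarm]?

{t0, t1, t2, t3, t4, t6, t7}

A[full U alarm]: least fixpoint, start Z0 = Sat(alarm) = {t2, t3, t4, t6}, add states in Sat(full) with every successor in Z. Z1 = {t1, t2, t3, t4, t6, t7}; Z2 = {t0, t1, t2, t3, t4, t6, t7}; fixed.
Sat(A[full U alarm]) = {t0, t1, t2, t3, t4, t6, t7}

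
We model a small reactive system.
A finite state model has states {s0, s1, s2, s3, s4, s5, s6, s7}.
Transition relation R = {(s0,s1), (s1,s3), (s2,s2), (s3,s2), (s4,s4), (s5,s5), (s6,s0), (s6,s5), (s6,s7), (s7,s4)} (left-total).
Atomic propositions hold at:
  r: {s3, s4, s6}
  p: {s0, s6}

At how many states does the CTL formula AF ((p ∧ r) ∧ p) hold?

1

Sat(p ∧ r) = {s6}
Sat((p ∧ r) ∧ p) = {s6}
AF ((p ∧ r) ∧ p): least fixpoint, start Z0 = {s6}, add states with every successor in Z. Already a fixed point.
Sat(AF ((p ∧ r) ∧ p)) = {s6}
|Sat(AF ((p ∧ r) ∧ p))| = |{s6}| = 1.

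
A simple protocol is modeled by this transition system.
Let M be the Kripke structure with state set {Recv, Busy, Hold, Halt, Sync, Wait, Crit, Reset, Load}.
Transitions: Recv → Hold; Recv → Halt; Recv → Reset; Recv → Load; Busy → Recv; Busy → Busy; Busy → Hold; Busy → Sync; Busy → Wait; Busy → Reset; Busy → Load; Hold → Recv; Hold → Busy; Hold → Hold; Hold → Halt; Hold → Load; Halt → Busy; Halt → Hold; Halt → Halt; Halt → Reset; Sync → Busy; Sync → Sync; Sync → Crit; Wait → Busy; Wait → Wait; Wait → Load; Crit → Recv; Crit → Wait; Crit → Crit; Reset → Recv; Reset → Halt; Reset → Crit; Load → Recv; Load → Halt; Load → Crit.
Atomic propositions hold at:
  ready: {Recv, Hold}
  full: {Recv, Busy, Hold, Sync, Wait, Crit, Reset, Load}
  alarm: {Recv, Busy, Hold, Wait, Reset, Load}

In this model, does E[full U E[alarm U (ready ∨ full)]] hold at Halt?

Sat(ready ∨ full) = {Recv, Busy, Hold, Sync, Wait, Crit, Reset, Load}
E[alarm U (ready ∨ full)]: least fixpoint, start Z0 = Sat((ready ∨ full)) = {Recv, Busy, Hold, Sync, Wait, Crit, Reset, Load}, add states in Sat(alarm) with some successor in Z. Already a fixed point.
Sat(E[alarm U (ready ∨ full)]) = {Recv, Busy, Hold, Sync, Wait, Crit, Reset, Load}
E[full U E[alarm U (ready ∨ full)]]: least fixpoint, start Z0 = Sat(E[alarm U (ready ∨ full)]) = {Recv, Busy, Hold, Sync, Wait, Crit, Reset, Load}, add states in Sat(full) with some successor in Z. Already a fixed point.
Sat(E[full U E[alarm U (ready ∨ full)]]) = {Recv, Busy, Hold, Sync, Wait, Crit, Reset, Load}
Halt ∉ Sat(E[full U E[alarm U (ready ∨ full)]]) = {Recv, Busy, Hold, Sync, Wait, Crit, Reset, Load}, so the formula does not hold at Halt.

No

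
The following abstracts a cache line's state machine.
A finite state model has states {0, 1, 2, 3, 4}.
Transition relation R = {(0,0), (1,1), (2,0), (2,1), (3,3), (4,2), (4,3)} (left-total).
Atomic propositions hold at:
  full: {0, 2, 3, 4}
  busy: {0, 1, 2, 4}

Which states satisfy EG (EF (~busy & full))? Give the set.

Sat(~busy) = {3}
Sat(~busy & full) = {3}
EF (~busy & full): least fixpoint, start Z0 = {3}, add states with some successor in Z. Z1 = {3, 4}; fixed.
Sat(EF (~busy & full)) = {3, 4}
EG (EF (~busy & full)): greatest fixpoint, start Z0 = {3, 4}, keep only states in Sat with some successor in Z. Already a fixed point.
Sat(EG (EF (~busy & full))) = {3, 4}

{3, 4}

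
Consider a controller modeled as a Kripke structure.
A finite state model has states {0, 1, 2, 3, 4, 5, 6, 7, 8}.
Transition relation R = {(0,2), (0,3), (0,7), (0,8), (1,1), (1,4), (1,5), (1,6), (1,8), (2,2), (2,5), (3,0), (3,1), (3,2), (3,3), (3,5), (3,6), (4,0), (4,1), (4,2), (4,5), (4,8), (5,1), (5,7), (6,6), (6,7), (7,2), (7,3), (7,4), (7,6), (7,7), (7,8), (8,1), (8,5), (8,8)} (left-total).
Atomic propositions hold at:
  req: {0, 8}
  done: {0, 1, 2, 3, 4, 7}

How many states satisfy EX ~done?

Sat(~done) = {5, 6, 8}
Sat(EX ~done) = {s : some successor in {5, 6, 8}} = {0, 1, 2, 3, 4, 6, 7, 8}
|Sat(EX ~done)| = |{0, 1, 2, 3, 4, 6, 7, 8}| = 8.

8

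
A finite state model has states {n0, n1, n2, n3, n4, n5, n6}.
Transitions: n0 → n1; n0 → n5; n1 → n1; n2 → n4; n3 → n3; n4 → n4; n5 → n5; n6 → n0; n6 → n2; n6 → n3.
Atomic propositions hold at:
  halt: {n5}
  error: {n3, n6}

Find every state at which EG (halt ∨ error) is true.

Sat(halt ∨ error) = {n3, n5, n6}
EG (halt ∨ error): greatest fixpoint, start Z0 = {n3, n5, n6}, keep only states in Sat with some successor in Z. Already a fixed point.
Sat(EG (halt ∨ error)) = {n3, n5, n6}

{n3, n5, n6}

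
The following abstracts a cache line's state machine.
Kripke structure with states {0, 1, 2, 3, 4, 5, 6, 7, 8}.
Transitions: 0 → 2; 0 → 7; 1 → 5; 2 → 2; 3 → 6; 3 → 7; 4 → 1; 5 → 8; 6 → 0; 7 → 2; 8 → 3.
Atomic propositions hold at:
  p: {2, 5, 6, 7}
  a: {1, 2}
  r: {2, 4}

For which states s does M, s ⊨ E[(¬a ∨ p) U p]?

Sat(¬a) = {0, 3, 4, 5, 6, 7, 8}
Sat(¬a ∨ p) = {0, 2, 3, 4, 5, 6, 7, 8}
E[(¬a ∨ p) U p]: least fixpoint, start Z0 = Sat(p) = {2, 5, 6, 7}, add states in Sat(¬a ∨ p) with some successor in Z. Z1 = {0, 2, 3, 5, 6, 7}; Z2 = {0, 2, 3, 5, 6, 7, 8}; fixed.
Sat(E[(¬a ∨ p) U p]) = {0, 2, 3, 5, 6, 7, 8}

{0, 2, 3, 5, 6, 7, 8}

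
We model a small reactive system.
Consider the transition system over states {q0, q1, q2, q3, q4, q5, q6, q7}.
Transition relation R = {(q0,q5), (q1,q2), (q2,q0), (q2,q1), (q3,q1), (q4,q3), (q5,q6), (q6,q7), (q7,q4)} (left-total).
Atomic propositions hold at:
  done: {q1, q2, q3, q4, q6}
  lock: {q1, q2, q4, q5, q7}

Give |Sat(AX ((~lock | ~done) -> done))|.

Sat(~lock) = {q0, q3, q6}
Sat(~done) = {q0, q5, q7}
Sat(~lock | ~done) = {q0, q3, q5, q6, q7}
Sat((~lock | ~done) -> done) = {q1, q2, q3, q4, q6}
Sat(AX ((~lock | ~done) -> done)) = {s : every successor in {q1, q2, q3, q4, q6}} = {q1, q3, q4, q5, q7}
|Sat(AX ((~lock | ~done) -> done))| = |{q1, q3, q4, q5, q7}| = 5.

5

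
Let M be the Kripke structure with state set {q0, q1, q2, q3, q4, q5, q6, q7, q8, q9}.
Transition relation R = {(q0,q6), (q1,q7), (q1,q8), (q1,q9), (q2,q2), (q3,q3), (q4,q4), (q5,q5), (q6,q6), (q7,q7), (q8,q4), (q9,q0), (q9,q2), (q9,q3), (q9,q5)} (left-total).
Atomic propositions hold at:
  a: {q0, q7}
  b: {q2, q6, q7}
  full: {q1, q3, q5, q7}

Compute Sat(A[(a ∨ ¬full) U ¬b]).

Sat(¬full) = {q0, q2, q4, q6, q8, q9}
Sat(a ∨ ¬full) = {q0, q2, q4, q6, q7, q8, q9}
Sat(¬b) = {q0, q1, q3, q4, q5, q8, q9}
A[(a ∨ ¬full) U ¬b]: least fixpoint, start Z0 = Sat(¬b) = {q0, q1, q3, q4, q5, q8, q9}, add states in Sat(a ∨ ¬full) with every successor in Z. Already a fixed point.
Sat(A[(a ∨ ¬full) U ¬b]) = {q0, q1, q3, q4, q5, q8, q9}

{q0, q1, q3, q4, q5, q8, q9}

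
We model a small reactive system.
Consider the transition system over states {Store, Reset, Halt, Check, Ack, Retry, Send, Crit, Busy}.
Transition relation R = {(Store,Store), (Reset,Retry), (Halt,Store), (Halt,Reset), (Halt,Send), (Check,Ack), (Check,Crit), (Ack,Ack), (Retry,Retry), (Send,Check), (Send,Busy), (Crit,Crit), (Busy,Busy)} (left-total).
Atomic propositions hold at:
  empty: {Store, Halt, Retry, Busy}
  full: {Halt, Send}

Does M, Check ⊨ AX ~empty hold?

Sat(~empty) = {Reset, Check, Ack, Send, Crit}
Sat(AX ~empty) = {s : every successor in {Reset, Check, Ack, Send, Crit}} = {Check, Ack, Crit}
Check ∈ Sat(AX ~empty) = {Check, Ack, Crit}, so the formula holds at Check.

Yes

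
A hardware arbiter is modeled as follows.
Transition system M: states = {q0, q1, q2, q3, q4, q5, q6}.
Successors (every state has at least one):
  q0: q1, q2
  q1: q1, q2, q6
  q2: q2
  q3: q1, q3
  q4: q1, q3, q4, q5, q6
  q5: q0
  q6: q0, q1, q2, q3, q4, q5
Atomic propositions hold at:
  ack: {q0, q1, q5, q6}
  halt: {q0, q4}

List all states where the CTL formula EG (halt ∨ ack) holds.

Sat(halt ∨ ack) = {q0, q1, q4, q5, q6}
EG (halt ∨ ack): greatest fixpoint, start Z0 = {q0, q1, q4, q5, q6}, keep only states in Sat with some successor in Z. Already a fixed point.
Sat(EG (halt ∨ ack)) = {q0, q1, q4, q5, q6}

{q0, q1, q4, q5, q6}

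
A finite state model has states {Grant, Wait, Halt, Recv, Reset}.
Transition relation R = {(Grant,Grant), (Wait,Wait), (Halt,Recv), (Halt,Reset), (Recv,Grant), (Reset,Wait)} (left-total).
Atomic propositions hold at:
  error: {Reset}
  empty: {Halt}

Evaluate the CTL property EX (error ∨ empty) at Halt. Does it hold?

Sat(error ∨ empty) = {Halt, Reset}
Sat(EX (error ∨ empty)) = {s : some successor in {Halt, Reset}} = {Halt}
Halt ∈ Sat(EX (error ∨ empty)) = {Halt}, so the formula holds at Halt.

Yes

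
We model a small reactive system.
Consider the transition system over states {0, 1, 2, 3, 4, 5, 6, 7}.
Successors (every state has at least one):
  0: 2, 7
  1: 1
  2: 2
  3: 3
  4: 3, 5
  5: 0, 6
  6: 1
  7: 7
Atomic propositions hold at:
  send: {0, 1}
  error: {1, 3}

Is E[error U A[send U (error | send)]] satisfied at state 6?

No

Sat(error | send) = {0, 1, 3}
A[send U (error | send)]: least fixpoint, start Z0 = Sat((error | send)) = {0, 1, 3}, add states in Sat(send) with every successor in Z. Already a fixed point.
Sat(A[send U (error | send)]) = {0, 1, 3}
E[error U A[send U (error | send)]]: least fixpoint, start Z0 = Sat(A[send U (error | send)]) = {0, 1, 3}, add states in Sat(error) with some successor in Z. Already a fixed point.
Sat(E[error U A[send U (error | send)]]) = {0, 1, 3}
6 ∉ Sat(E[error U A[send U (error | send)]]) = {0, 1, 3}, so the formula does not hold at 6.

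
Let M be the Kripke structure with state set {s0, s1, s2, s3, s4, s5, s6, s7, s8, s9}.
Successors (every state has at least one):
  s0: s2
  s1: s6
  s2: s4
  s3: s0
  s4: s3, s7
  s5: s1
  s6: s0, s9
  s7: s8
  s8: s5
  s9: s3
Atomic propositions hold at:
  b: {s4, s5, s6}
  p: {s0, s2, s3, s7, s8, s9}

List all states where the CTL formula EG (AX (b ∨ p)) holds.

{s0, s1, s2, s3, s4, s6, s9}

Sat(b ∨ p) = {s0, s2, s3, s4, s5, s6, s7, s8, s9}
Sat(AX (b ∨ p)) = {s : every successor in {s0, s2, s3, s4, s5, s6, s7, s8, s9}} = {s0, s1, s2, s3, s4, s6, s7, s8, s9}
EG (AX (b ∨ p)): greatest fixpoint, start Z0 = {s0, s1, s2, s3, s4, s6, s7, s8, s9}, keep only states in Sat with some successor in Z. Z1 = {s0, s1, s2, s3, s4, s6, s7, s9}; Z2 = {s0, s1, s2, s3, s4, s6, s9}; fixed.
Sat(EG (AX (b ∨ p))) = {s0, s1, s2, s3, s4, s6, s9}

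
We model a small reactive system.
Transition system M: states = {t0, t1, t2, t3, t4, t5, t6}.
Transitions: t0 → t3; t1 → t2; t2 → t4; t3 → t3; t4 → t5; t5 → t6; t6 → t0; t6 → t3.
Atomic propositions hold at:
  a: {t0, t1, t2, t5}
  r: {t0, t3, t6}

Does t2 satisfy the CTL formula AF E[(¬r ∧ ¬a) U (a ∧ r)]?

No

Sat(¬r) = {t1, t2, t4, t5}
Sat(¬a) = {t3, t4, t6}
Sat(¬r ∧ ¬a) = {t4}
Sat(a ∧ r) = {t0}
E[(¬r ∧ ¬a) U (a ∧ r)]: least fixpoint, start Z0 = Sat((a ∧ r)) = {t0}, add states in Sat(¬r ∧ ¬a) with some successor in Z. Already a fixed point.
Sat(E[(¬r ∧ ¬a) U (a ∧ r)]) = {t0}
AF E[(¬r ∧ ¬a) U (a ∧ r)]: least fixpoint, start Z0 = {t0}, add states with every successor in Z. Already a fixed point.
Sat(AF E[(¬r ∧ ¬a) U (a ∧ r)]) = {t0}
t2 ∉ Sat(AF E[(¬r ∧ ¬a) U (a ∧ r)]) = {t0}, so the formula does not hold at t2.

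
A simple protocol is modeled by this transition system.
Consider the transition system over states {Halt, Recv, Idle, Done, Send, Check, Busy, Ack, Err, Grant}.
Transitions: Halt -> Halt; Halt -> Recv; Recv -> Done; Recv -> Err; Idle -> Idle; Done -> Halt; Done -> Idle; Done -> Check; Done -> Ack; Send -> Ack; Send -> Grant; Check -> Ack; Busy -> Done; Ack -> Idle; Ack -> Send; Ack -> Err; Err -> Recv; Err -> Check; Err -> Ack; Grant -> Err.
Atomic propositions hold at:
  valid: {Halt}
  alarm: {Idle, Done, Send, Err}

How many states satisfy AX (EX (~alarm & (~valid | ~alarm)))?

Sat(~alarm) = {Halt, Recv, Check, Busy, Ack, Grant}
Sat(~valid) = {Recv, Idle, Done, Send, Check, Busy, Ack, Err, Grant}
Sat(~valid | ~alarm) = {Halt, Recv, Idle, Done, Send, Check, Busy, Ack, Err, Grant}
Sat(~alarm & (~valid | ~alarm)) = {Halt, Recv, Check, Busy, Ack, Grant}
Sat(EX (~alarm & (~valid | ~alarm))) = {s : some successor in {Halt, Recv, Check, Busy, Ack, Grant}} = {Halt, Done, Send, Check, Err}
Sat(AX (EX (~alarm & (~valid | ~alarm)))) = {s : every successor in {Halt, Done, Send, Check, Err}} = {Recv, Busy, Grant}
|Sat(AX (EX (~alarm & (~valid | ~alarm))))| = |{Recv, Busy, Grant}| = 3.

3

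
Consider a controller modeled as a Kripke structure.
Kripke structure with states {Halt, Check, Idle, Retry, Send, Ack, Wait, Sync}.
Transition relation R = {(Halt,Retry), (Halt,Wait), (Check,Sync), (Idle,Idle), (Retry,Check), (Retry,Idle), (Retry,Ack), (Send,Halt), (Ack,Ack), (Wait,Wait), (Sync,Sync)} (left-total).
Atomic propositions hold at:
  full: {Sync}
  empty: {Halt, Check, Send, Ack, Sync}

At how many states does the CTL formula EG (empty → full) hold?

4

Sat(empty → full) = {Idle, Retry, Wait, Sync}
EG (empty → full): greatest fixpoint, start Z0 = {Idle, Retry, Wait, Sync}, keep only states in Sat with some successor in Z. Already a fixed point.
Sat(EG (empty → full)) = {Idle, Retry, Wait, Sync}
|Sat(EG (empty → full))| = |{Idle, Retry, Wait, Sync}| = 4.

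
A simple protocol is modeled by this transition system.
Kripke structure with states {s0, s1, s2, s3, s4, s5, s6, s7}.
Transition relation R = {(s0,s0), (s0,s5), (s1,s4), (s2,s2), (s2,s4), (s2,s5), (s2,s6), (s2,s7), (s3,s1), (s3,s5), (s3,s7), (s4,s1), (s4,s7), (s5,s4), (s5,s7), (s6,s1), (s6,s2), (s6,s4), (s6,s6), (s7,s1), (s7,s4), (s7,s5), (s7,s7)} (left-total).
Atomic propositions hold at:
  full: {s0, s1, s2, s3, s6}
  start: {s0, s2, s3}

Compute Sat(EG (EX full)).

Sat(EX full) = {s : some successor in {s0, s1, s2, s3, s6}} = {s0, s2, s3, s4, s6, s7}
EG (EX full): greatest fixpoint, start Z0 = {s0, s2, s3, s4, s6, s7}, keep only states in Sat with some successor in Z. Already a fixed point.
Sat(EG (EX full)) = {s0, s2, s3, s4, s6, s7}

{s0, s2, s3, s4, s6, s7}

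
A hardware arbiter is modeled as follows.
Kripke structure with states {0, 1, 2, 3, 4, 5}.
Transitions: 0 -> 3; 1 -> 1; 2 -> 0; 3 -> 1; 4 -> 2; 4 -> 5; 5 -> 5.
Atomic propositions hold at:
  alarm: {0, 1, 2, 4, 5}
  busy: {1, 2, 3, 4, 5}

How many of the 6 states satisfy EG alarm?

EG alarm: greatest fixpoint, start Z0 = {0, 1, 2, 4, 5}, keep only states in Sat with some successor in Z. Z1 = {1, 2, 4, 5}; Z2 = {1, 4, 5}; fixed.
Sat(EG alarm) = {1, 4, 5}
|Sat(EG alarm)| = |{1, 4, 5}| = 3.

3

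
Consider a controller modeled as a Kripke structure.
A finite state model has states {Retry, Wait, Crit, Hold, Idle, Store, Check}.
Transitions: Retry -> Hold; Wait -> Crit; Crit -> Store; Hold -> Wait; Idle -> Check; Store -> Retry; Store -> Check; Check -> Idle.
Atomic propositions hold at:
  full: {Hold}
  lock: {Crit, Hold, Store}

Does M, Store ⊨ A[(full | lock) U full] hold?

Sat(full | lock) = {Crit, Hold, Store}
A[(full | lock) U full]: least fixpoint, start Z0 = Sat(full) = {Hold}, add states in Sat(full | lock) with every successor in Z. Already a fixed point.
Sat(A[(full | lock) U full]) = {Hold}
Store ∉ Sat(A[(full | lock) U full]) = {Hold}, so the formula does not hold at Store.

No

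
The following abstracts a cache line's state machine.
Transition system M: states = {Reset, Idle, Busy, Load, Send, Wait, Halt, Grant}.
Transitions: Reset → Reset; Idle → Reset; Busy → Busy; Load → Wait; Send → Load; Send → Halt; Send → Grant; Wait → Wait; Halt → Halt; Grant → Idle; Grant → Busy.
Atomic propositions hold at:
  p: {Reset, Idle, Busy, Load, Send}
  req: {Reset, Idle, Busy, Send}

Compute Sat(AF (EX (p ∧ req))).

Sat(p ∧ req) = {Reset, Idle, Busy, Send}
Sat(EX (p ∧ req)) = {s : some successor in {Reset, Idle, Busy, Send}} = {Reset, Idle, Busy, Grant}
AF (EX (p ∧ req)): least fixpoint, start Z0 = {Reset, Idle, Busy, Grant}, add states with every successor in Z. Already a fixed point.
Sat(AF (EX (p ∧ req))) = {Reset, Idle, Busy, Grant}

{Reset, Idle, Busy, Grant}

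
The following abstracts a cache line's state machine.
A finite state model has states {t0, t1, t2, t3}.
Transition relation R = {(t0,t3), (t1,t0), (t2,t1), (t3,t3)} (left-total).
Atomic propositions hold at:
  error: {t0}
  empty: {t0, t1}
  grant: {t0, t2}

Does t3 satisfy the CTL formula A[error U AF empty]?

No

AF empty: least fixpoint, start Z0 = {t0, t1}, add states with every successor in Z. Z1 = {t0, t1, t2}; fixed.
Sat(AF empty) = {t0, t1, t2}
A[error U AF empty]: least fixpoint, start Z0 = Sat(AF empty) = {t0, t1, t2}, add states in Sat(error) with every successor in Z. Already a fixed point.
Sat(A[error U AF empty]) = {t0, t1, t2}
t3 ∉ Sat(A[error U AF empty]) = {t0, t1, t2}, so the formula does not hold at t3.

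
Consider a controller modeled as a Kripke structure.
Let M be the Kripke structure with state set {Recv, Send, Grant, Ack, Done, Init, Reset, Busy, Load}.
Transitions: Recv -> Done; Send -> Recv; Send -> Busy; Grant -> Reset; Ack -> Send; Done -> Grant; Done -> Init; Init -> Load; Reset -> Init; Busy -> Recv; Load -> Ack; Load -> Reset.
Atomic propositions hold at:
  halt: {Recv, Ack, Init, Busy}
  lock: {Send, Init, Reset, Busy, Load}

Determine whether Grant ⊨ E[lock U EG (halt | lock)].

No

Sat(halt | lock) = {Recv, Send, Ack, Init, Reset, Busy, Load}
EG (halt | lock): greatest fixpoint, start Z0 = {Recv, Send, Ack, Init, Reset, Busy, Load}, keep only states in Sat with some successor in Z. Z1 = {Send, Ack, Init, Reset, Busy, Load}; Z2 = {Send, Ack, Init, Reset, Load}; Z3 = {Ack, Init, Reset, Load}; Z4 = {Init, Reset, Load}; fixed.
Sat(EG (halt | lock)) = {Init, Reset, Load}
E[lock U EG (halt | lock)]: least fixpoint, start Z0 = Sat(EG (halt | lock)) = {Init, Reset, Load}, add states in Sat(lock) with some successor in Z. Already a fixed point.
Sat(E[lock U EG (halt | lock)]) = {Init, Reset, Load}
Grant ∉ Sat(E[lock U EG (halt | lock)]) = {Init, Reset, Load}, so the formula does not hold at Grant.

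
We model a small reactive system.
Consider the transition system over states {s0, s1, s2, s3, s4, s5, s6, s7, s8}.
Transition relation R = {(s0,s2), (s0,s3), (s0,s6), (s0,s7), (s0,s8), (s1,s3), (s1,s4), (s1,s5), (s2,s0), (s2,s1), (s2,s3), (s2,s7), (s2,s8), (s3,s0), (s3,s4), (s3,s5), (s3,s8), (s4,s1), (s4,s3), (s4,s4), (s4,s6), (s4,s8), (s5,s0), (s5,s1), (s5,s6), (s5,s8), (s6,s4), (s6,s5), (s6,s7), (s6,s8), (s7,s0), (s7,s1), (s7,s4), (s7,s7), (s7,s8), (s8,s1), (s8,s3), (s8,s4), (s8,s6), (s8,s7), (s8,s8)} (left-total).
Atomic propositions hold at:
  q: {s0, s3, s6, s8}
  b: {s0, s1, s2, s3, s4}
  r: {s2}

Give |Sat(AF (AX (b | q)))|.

2

Sat(b | q) = {s0, s1, s2, s3, s4, s6, s8}
Sat(AX (b | q)) = {s : every successor in {s0, s1, s2, s3, s4, s6, s8}} = {s4, s5}
AF (AX (b | q)): least fixpoint, start Z0 = {s4, s5}, add states with every successor in Z. Already a fixed point.
Sat(AF (AX (b | q))) = {s4, s5}
|Sat(AF (AX (b | q)))| = |{s4, s5}| = 2.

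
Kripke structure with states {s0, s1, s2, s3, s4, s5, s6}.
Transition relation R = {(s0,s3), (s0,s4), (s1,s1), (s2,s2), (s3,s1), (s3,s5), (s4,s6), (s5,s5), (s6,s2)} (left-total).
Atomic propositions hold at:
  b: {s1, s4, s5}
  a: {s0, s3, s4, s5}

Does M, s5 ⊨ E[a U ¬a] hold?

Sat(¬a) = {s1, s2, s6}
E[a U ¬a]: least fixpoint, start Z0 = Sat(¬a) = {s1, s2, s6}, add states in Sat(a) with some successor in Z. Z1 = {s1, s2, s3, s4, s6}; Z2 = {s0, s1, s2, s3, s4, s6}; fixed.
Sat(E[a U ¬a]) = {s0, s1, s2, s3, s4, s6}
s5 ∉ Sat(E[a U ¬a]) = {s0, s1, s2, s3, s4, s6}, so the formula does not hold at s5.

No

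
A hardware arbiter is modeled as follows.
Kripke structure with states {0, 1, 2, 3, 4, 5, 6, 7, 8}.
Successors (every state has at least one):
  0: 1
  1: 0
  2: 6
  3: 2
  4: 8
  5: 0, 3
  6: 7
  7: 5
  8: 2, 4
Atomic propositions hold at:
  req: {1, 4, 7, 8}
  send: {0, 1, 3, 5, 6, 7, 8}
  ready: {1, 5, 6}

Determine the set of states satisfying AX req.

Sat(AX req) = {s : every successor in {1, 4, 7, 8}} = {0, 4, 6}

{0, 4, 6}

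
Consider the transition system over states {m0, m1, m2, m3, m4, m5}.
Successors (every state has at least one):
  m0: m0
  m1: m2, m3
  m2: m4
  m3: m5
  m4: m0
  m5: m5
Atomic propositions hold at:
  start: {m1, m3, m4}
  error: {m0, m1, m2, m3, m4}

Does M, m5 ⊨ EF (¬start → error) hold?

No

Sat(¬start) = {m0, m2, m5}
Sat(¬start → error) = {m0, m1, m2, m3, m4}
EF (¬start → error): least fixpoint, start Z0 = {m0, m1, m2, m3, m4}, add states with some successor in Z. Already a fixed point.
Sat(EF (¬start → error)) = {m0, m1, m2, m3, m4}
m5 ∉ Sat(EF (¬start → error)) = {m0, m1, m2, m3, m4}, so the formula does not hold at m5.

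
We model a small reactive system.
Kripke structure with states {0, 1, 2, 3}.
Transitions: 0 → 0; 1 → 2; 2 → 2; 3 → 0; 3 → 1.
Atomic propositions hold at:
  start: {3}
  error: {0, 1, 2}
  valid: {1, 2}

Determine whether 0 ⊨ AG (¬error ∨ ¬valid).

Yes

Sat(¬error) = {3}
Sat(¬valid) = {0, 3}
Sat(¬error ∨ ¬valid) = {0, 3}
AG (¬error ∨ ¬valid): greatest fixpoint, start Z0 = {0, 3}, keep only states in Sat with every successor in Z. Z1 = {0}; fixed.
Sat(AG (¬error ∨ ¬valid)) = {0}
0 ∈ Sat(AG (¬error ∨ ¬valid)) = {0}, so the formula holds at 0.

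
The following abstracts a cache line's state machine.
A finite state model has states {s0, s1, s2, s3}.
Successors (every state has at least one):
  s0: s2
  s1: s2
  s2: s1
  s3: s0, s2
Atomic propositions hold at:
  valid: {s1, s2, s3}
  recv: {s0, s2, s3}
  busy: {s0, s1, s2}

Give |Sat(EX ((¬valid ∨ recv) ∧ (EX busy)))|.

Sat(¬valid) = {s0}
Sat(¬valid ∨ recv) = {s0, s2, s3}
Sat(EX busy) = {s : some successor in {s0, s1, s2}} = {s0, s1, s2, s3}
Sat((¬valid ∨ recv) ∧ (EX busy)) = {s0, s2, s3}
Sat(EX ((¬valid ∨ recv) ∧ (EX busy))) = {s : some successor in {s0, s2, s3}} = {s0, s1, s3}
|Sat(EX ((¬valid ∨ recv) ∧ (EX busy)))| = |{s0, s1, s3}| = 3.

3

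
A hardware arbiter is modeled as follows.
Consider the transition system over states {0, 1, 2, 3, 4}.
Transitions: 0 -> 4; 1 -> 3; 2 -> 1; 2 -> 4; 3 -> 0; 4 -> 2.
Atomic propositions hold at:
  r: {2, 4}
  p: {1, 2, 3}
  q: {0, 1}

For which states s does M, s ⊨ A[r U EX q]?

{2, 3, 4}

Sat(EX q) = {s : some successor in {0, 1}} = {2, 3}
A[r U EX q]: least fixpoint, start Z0 = Sat(EX q) = {2, 3}, add states in Sat(r) with every successor in Z. Z1 = {2, 3, 4}; fixed.
Sat(A[r U EX q]) = {2, 3, 4}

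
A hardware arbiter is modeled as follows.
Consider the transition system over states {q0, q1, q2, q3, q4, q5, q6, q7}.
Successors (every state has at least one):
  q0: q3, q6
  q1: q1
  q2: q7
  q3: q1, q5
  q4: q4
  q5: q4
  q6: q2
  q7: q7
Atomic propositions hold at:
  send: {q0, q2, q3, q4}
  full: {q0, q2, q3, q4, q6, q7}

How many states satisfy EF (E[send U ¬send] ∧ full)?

5

Sat(¬send) = {q1, q5, q6, q7}
E[send U ¬send]: least fixpoint, start Z0 = Sat(¬send) = {q1, q5, q6, q7}, add states in Sat(send) with some successor in Z. Z1 = {q0, q1, q2, q3, q5, q6, q7}; fixed.
Sat(E[send U ¬send]) = {q0, q1, q2, q3, q5, q6, q7}
Sat(E[send U ¬send] ∧ full) = {q0, q2, q3, q6, q7}
EF (E[send U ¬send] ∧ full): least fixpoint, start Z0 = {q0, q2, q3, q6, q7}, add states with some successor in Z. Already a fixed point.
Sat(EF (E[send U ¬send] ∧ full)) = {q0, q2, q3, q6, q7}
|Sat(EF (E[send U ¬send] ∧ full))| = |{q0, q2, q3, q6, q7}| = 5.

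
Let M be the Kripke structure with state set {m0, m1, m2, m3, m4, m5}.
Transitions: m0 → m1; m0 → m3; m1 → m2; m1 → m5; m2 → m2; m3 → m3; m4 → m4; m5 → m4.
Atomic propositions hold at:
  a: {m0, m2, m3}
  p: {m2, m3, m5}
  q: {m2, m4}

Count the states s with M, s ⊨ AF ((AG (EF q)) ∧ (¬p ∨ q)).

EF q: least fixpoint, start Z0 = {m2, m4}, add states with some successor in Z. Z1 = {m1, m2, m4, m5}; Z2 = {m0, m1, m2, m4, m5}; fixed.
Sat(EF q) = {m0, m1, m2, m4, m5}
AG (EF q): greatest fixpoint, start Z0 = {m0, m1, m2, m4, m5}, keep only states in Sat with every successor in Z. Z1 = {m1, m2, m4, m5}; fixed.
Sat(AG (EF q)) = {m1, m2, m4, m5}
Sat(¬p) = {m0, m1, m4}
Sat(¬p ∨ q) = {m0, m1, m2, m4}
Sat((AG (EF q)) ∧ (¬p ∨ q)) = {m1, m2, m4}
AF ((AG (EF q)) ∧ (¬p ∨ q)): least fixpoint, start Z0 = {m1, m2, m4}, add states with every successor in Z. Z1 = {m1, m2, m4, m5}; fixed.
Sat(AF ((AG (EF q)) ∧ (¬p ∨ q))) = {m1, m2, m4, m5}
|Sat(AF ((AG (EF q)) ∧ (¬p ∨ q)))| = |{m1, m2, m4, m5}| = 4.

4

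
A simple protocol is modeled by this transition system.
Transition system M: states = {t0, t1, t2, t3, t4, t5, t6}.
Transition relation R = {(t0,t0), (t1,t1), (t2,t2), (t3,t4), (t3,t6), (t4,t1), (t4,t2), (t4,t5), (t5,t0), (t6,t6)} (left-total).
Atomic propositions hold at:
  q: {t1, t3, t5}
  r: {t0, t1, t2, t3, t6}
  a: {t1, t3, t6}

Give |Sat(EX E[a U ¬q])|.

6

Sat(¬q) = {t0, t2, t4, t6}
E[a U ¬q]: least fixpoint, start Z0 = Sat(¬q) = {t0, t2, t4, t6}, add states in Sat(a) with some successor in Z. Z1 = {t0, t2, t3, t4, t6}; fixed.
Sat(E[a U ¬q]) = {t0, t2, t3, t4, t6}
Sat(EX E[a U ¬q]) = {s : some successor in {t0, t2, t3, t4, t6}} = {t0, t2, t3, t4, t5, t6}
|Sat(EX E[a U ¬q])| = |{t0, t2, t3, t4, t5, t6}| = 6.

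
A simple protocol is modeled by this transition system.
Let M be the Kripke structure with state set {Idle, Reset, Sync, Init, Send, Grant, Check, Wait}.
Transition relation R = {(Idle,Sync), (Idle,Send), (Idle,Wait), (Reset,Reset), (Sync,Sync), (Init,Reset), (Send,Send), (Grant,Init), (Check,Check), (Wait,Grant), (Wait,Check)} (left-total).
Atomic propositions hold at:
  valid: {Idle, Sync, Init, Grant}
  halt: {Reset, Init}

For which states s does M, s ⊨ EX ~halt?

{Idle, Sync, Send, Check, Wait}

Sat(~halt) = {Idle, Sync, Send, Grant, Check, Wait}
Sat(EX ~halt) = {s : some successor in {Idle, Sync, Send, Grant, Check, Wait}} = {Idle, Sync, Send, Check, Wait}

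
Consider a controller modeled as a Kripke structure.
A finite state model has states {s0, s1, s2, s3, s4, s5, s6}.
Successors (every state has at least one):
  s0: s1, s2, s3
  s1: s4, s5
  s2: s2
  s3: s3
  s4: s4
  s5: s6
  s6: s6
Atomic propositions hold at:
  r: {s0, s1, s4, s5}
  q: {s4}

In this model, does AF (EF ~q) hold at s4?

No

Sat(~q) = {s0, s1, s2, s3, s5, s6}
EF ~q: least fixpoint, start Z0 = {s0, s1, s2, s3, s5, s6}, add states with some successor in Z. Already a fixed point.
Sat(EF ~q) = {s0, s1, s2, s3, s5, s6}
AF (EF ~q): least fixpoint, start Z0 = {s0, s1, s2, s3, s5, s6}, add states with every successor in Z. Already a fixed point.
Sat(AF (EF ~q)) = {s0, s1, s2, s3, s5, s6}
s4 ∉ Sat(AF (EF ~q)) = {s0, s1, s2, s3, s5, s6}, so the formula does not hold at s4.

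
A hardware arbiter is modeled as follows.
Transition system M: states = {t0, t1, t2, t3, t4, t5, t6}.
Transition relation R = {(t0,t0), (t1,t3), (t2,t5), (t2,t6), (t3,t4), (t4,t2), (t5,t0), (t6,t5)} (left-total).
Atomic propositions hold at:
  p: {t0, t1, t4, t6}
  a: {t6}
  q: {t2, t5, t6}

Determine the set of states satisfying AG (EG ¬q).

Sat(¬q) = {t0, t1, t3, t4}
EG ¬q: greatest fixpoint, start Z0 = {t0, t1, t3, t4}, keep only states in Sat with some successor in Z. Z1 = {t0, t1, t3}; Z2 = {t0, t1}; Z3 = {t0}; fixed.
Sat(EG ¬q) = {t0}
AG (EG ¬q): greatest fixpoint, start Z0 = {t0}, keep only states in Sat with every successor in Z. Already a fixed point.
Sat(AG (EG ¬q)) = {t0}

{t0}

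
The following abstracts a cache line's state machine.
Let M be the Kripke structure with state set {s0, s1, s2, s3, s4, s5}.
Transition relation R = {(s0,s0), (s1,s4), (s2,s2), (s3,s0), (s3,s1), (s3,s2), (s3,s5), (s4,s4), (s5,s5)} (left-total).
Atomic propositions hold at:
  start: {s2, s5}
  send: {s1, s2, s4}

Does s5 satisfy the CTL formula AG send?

AG send: greatest fixpoint, start Z0 = {s1, s2, s4}, keep only states in Sat with every successor in Z. Already a fixed point.
Sat(AG send) = {s1, s2, s4}
s5 ∉ Sat(AG send) = {s1, s2, s4}, so the formula does not hold at s5.

No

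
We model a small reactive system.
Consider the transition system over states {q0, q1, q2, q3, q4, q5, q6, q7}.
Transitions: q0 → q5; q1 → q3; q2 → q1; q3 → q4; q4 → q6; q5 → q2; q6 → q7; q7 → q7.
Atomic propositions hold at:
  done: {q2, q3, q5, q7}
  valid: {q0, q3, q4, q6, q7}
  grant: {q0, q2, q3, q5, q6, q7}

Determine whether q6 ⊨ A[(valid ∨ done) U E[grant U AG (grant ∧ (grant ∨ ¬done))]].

Sat(valid ∨ done) = {q0, q2, q3, q4, q5, q6, q7}
Sat(¬done) = {q0, q1, q4, q6}
Sat(grant ∨ ¬done) = {q0, q1, q2, q3, q4, q5, q6, q7}
Sat(grant ∧ (grant ∨ ¬done)) = {q0, q2, q3, q5, q6, q7}
AG (grant ∧ (grant ∨ ¬done)): greatest fixpoint, start Z0 = {q0, q2, q3, q5, q6, q7}, keep only states in Sat with every successor in Z. Z1 = {q0, q5, q6, q7}; Z2 = {q0, q6, q7}; Z3 = {q6, q7}; fixed.
Sat(AG (grant ∧ (grant ∨ ¬done))) = {q6, q7}
E[grant U AG (grant ∧ (grant ∨ ¬done))]: least fixpoint, start Z0 = Sat(AG (grant ∧ (grant ∨ ¬done))) = {q6, q7}, add states in Sat(grant) with some successor in Z. Already a fixed point.
Sat(E[grant U AG (grant ∧ (grant ∨ ¬done))]) = {q6, q7}
A[(valid ∨ done) U E[grant U AG (grant ∧ (grant ∨ ¬done))]]: least fixpoint, start Z0 = Sat(E[grant U AG (grant ∧ (grant ∨ ¬done))]) = {q6, q7}, add states in Sat(valid ∨ done) with every successor in Z. Z1 = {q4, q6, q7}; Z2 = {q3, q4, q6, q7}; fixed.
Sat(A[(valid ∨ done) U E[grant U AG (grant ∧ (grant ∨ ¬done))]]) = {q3, q4, q6, q7}
q6 ∈ Sat(A[(valid ∨ done) U E[grant U AG (grant ∧ (grant ∨ ¬done))]]) = {q3, q4, q6, q7}, so the formula holds at q6.

Yes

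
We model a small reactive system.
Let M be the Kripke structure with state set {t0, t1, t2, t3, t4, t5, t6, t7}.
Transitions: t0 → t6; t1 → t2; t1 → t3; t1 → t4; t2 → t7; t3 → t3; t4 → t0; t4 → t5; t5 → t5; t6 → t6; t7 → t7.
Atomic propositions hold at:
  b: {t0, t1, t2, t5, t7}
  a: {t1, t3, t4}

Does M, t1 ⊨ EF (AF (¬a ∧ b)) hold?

Yes

Sat(¬a) = {t0, t2, t5, t6, t7}
Sat(¬a ∧ b) = {t0, t2, t5, t7}
AF (¬a ∧ b): least fixpoint, start Z0 = {t0, t2, t5, t7}, add states with every successor in Z. Z1 = {t0, t2, t4, t5, t7}; fixed.
Sat(AF (¬a ∧ b)) = {t0, t2, t4, t5, t7}
EF (AF (¬a ∧ b)): least fixpoint, start Z0 = {t0, t2, t4, t5, t7}, add states with some successor in Z. Z1 = {t0, t1, t2, t4, t5, t7}; fixed.
Sat(EF (AF (¬a ∧ b))) = {t0, t1, t2, t4, t5, t7}
t1 ∈ Sat(EF (AF (¬a ∧ b))) = {t0, t1, t2, t4, t5, t7}, so the formula holds at t1.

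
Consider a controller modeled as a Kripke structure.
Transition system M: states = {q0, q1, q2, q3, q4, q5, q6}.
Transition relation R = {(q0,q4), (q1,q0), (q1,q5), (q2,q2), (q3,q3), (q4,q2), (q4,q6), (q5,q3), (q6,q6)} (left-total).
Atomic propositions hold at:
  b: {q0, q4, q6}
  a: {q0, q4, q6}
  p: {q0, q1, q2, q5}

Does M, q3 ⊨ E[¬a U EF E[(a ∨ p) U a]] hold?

Sat(¬a) = {q1, q2, q3, q5}
Sat(a ∨ p) = {q0, q1, q2, q4, q5, q6}
E[(a ∨ p) U a]: least fixpoint, start Z0 = Sat(a) = {q0, q4, q6}, add states in Sat(a ∨ p) with some successor in Z. Z1 = {q0, q1, q4, q6}; fixed.
Sat(E[(a ∨ p) U a]) = {q0, q1, q4, q6}
EF E[(a ∨ p) U a]: least fixpoint, start Z0 = {q0, q1, q4, q6}, add states with some successor in Z. Already a fixed point.
Sat(EF E[(a ∨ p) U a]) = {q0, q1, q4, q6}
E[¬a U EF E[(a ∨ p) U a]]: least fixpoint, start Z0 = Sat(EF E[(a ∨ p) U a]) = {q0, q1, q4, q6}, add states in Sat(¬a) with some successor in Z. Already a fixed point.
Sat(E[¬a U EF E[(a ∨ p) U a]]) = {q0, q1, q4, q6}
q3 ∉ Sat(E[¬a U EF E[(a ∨ p) U a]]) = {q0, q1, q4, q6}, so the formula does not hold at q3.

No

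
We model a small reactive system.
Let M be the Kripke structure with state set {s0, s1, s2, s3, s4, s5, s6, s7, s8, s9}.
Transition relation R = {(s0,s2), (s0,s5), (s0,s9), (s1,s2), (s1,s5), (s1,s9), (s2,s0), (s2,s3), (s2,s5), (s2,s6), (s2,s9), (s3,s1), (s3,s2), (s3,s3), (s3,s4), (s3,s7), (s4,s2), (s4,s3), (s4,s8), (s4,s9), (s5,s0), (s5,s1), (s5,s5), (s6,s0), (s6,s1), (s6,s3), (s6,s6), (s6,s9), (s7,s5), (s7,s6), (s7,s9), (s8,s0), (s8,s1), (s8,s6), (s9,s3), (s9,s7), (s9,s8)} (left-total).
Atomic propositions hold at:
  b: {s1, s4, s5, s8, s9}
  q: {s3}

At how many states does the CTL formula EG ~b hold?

Sat(~b) = {s0, s2, s3, s6, s7}
EG ~b: greatest fixpoint, start Z0 = {s0, s2, s3, s6, s7}, keep only states in Sat with some successor in Z. Already a fixed point.
Sat(EG ~b) = {s0, s2, s3, s6, s7}
|Sat(EG ~b)| = |{s0, s2, s3, s6, s7}| = 5.

5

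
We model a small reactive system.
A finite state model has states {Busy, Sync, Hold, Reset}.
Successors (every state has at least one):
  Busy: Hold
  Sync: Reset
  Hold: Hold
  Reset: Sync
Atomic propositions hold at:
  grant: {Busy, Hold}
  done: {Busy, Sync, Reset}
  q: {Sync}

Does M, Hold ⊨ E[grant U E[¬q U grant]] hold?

Sat(¬q) = {Busy, Hold, Reset}
E[¬q U grant]: least fixpoint, start Z0 = Sat(grant) = {Busy, Hold}, add states in Sat(¬q) with some successor in Z. Already a fixed point.
Sat(E[¬q U grant]) = {Busy, Hold}
E[grant U E[¬q U grant]]: least fixpoint, start Z0 = Sat(E[¬q U grant]) = {Busy, Hold}, add states in Sat(grant) with some successor in Z. Already a fixed point.
Sat(E[grant U E[¬q U grant]]) = {Busy, Hold}
Hold ∈ Sat(E[grant U E[¬q U grant]]) = {Busy, Hold}, so the formula holds at Hold.

Yes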